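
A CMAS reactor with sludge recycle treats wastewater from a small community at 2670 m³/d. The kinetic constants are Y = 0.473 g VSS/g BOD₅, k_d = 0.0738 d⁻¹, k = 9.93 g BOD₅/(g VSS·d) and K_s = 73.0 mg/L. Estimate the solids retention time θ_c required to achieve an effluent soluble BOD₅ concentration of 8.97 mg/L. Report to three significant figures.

Specific growth rate at S = 8.97 mg/L: μ = YkS/(K_s+S) = 0.473·9.93·8.97/(73.0+8.97) = 0.5140 d⁻¹.
Then 1/θ_c = μ − k_d = 0.5140 − 0.0738 = 0.4402 d⁻¹, giving θ_c = 2.272 d.

θ_c ≈ 2.27 d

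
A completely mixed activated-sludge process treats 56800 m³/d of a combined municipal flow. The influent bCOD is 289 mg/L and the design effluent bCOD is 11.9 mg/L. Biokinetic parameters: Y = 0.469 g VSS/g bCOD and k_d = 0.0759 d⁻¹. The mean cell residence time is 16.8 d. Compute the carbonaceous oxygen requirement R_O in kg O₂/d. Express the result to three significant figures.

R_O ≈ 11100 kg O₂/d

Y_obs = Y / (1 + k_d θ_c) = 0.469 / (1 + 0.0759 × 16.8) = 0.469 / 2.275 = 0.2061.
Substrate removed = Q·(S₀ − S) = 56800 m³/d × (289 − 11.9) g/m³ = 1.57×10^7 g/d = 15739 kg/d.
Biomass synthesised: P_X = Y_obs × 15739 = 3245 kg VSS/d.
R_O = Q·(S₀ − S) − 1.42·P_X = 15739 − 1.42 × 3245 = 11132 kg O₂/d.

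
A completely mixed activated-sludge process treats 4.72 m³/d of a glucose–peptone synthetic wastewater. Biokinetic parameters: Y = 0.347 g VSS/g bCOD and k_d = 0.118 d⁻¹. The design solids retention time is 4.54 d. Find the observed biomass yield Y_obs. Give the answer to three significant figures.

Y_obs ≈ 0.226 g VSS/g bCOD

Observed yield with endogenous decay: Y_obs = Y / (1 + k_d·θ_c) = 0.347 / (1 + 0.118 × 4.54) = 0.347 / 1.536 = 0.2260 g VSS/g bCOD.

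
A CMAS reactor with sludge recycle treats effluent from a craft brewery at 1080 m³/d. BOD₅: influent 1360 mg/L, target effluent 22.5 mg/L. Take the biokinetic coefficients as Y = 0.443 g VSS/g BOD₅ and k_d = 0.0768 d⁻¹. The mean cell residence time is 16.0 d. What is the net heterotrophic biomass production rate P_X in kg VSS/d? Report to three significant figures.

P_X ≈ 287 kg VSS/d

Observed yield with endogenous decay: Y_obs = Y / (1 + k_d·θ_c) = 0.443 / (1 + 0.0768 × 16.0) = 0.443 / 2.229 = 0.1988 g VSS/g BOD₅.
Substrate removed = Q·(S₀ − S) = 1080 m³/d × (1360 − 22.5) g/m³ = 1.44×10^6 g/d = 1444 kg/d.
Biomass produced: P_X = Y_obs·Q·ΔS = 0.1988 × 1444 ≈ 287.1 kg VSS/d.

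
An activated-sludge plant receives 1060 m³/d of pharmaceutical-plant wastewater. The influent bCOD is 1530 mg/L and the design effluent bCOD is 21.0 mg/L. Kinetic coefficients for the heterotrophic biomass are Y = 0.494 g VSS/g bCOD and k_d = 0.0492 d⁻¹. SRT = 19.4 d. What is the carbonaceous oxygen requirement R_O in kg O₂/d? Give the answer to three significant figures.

R_O ≈ 1030 kg O₂/d

Correct the yield for decay: Y_obs = Y/(1 + k_d θ_c) = 0.494 / (1 + 0.0492 × 19.4) = 0.494 / 1.954 = 0.2528.
ΔS = 1530 − 21.0 = 1509 mg/L, so the substrate removal rate is 1060 × 1509/1000 = 1600 kg bCOD/d.
Biomass synthesised: P_X = Y_obs × 1600 = 404.3 kg VSS/d.
R_O = Q·ΔS − 1.42 P_X = 1600 − 574.1 = 1025 kg O₂/d.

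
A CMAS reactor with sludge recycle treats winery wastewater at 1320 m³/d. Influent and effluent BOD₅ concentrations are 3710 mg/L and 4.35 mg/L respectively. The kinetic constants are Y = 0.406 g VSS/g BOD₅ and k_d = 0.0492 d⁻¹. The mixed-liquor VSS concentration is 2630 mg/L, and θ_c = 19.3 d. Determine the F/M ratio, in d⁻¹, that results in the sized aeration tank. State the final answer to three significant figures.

From the SRT design equation V = Y Q (S₀−S) θ_c / [X (1 + k_d θ_c)] = 0.406 × 1320 × (3710 − 4.35) × 19.3 / [2630 × (1 + 0.0492 × 19.3)] = 3.83×10^7 / 5127 = 7475 m³.
F/M = applied load / biomass = Q·S₀/(V·X) = 1320 × 3710 / (7475 × 2630) = 0.2491 d⁻¹.

F/M ≈ 0.249 d⁻¹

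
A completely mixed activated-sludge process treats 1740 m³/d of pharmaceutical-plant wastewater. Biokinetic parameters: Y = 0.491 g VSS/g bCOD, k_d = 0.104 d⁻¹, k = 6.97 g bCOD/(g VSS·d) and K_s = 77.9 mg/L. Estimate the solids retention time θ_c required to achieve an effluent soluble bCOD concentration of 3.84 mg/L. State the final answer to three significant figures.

At the target effluent, Y k S/(K_s+S) = 0.491×6.97×3.84/81.74 = 0.1608 d⁻¹.
Then 1/θ_c = μ − k_d = 0.1608 − 0.104 = 0.05677 d⁻¹, giving θ_c = 17.61 d.

θ_c ≈ 17.6 d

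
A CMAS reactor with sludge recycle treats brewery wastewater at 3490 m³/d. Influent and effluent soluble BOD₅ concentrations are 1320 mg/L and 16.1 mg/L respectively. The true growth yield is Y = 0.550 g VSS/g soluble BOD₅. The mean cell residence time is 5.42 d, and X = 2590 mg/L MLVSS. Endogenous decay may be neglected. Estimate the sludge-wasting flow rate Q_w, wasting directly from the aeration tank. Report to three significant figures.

Q_w ≈ 966 m³/d

Biomass mass balance (decay neglected): V·X = Y·Q·(S₀ − S)·θ_c, so V = 0.550 × 3490 × (1320 − 16.1) × 5.42 / 2590 = 5238 m³.
For wasting at MLVSS concentration, Q_w = V/θ_c = 5238/5.42 = 966.3 m³/d.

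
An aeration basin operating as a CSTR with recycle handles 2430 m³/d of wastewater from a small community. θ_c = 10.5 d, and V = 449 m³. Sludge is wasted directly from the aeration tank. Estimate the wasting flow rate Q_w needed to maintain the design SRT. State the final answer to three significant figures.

For wasting at MLVSS concentration, Q_w = V/θ_c = 449.0/10.5 = 42.76 m³/d.

Q_w ≈ 42.8 m³/d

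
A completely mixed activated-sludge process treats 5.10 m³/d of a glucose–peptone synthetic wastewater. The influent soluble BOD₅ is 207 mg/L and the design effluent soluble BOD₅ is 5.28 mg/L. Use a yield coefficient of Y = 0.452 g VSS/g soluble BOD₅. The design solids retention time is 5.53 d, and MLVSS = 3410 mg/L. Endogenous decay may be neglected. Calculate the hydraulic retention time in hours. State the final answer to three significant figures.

Biomass mass balance (decay neglected): V·X = Y·Q·(S₀ − S)·θ_c, so V = 0.452 × 5.10 × (207 − 5.28) × 5.53 / 3410 = 0.7541 m³.
τ = V/Q = 0.7541/5.10 = 0.1479 d, or 3.549 h.

τ ≈ 3.55 h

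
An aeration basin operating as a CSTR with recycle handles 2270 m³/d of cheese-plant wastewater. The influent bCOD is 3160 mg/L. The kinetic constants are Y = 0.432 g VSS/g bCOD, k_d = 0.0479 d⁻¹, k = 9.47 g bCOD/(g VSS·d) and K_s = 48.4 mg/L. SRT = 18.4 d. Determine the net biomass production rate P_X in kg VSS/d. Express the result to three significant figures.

P_X ≈ 1650 kg VSS/d

Effluent substrate depends only on kinetics and SRT: S = K_s(1 + k_d θ_c) / [θ_c(Yk − k_d) − 1] = 48.4 × (1 + 0.0479 × 18.4) / [18.4 × (0.432 × 9.47 − 0.0479) − 1] = 91.06 / 73.39 = 1.241 mg/L.
The observed yield is Y_obs = Y/(1 + k_d·θ_c) = 0.432 / (1 + 0.0479 × 18.4) = 0.432 / 1.881 = 0.2296 g VSS per g bCOD removed.
Substrate removed = Q·(S₀ − S) = 2270 m³/d × (3160 − 1.24) g/m³ = 7.17×10^6 g/d = 7170 kg/d.
So the net sludge growth is P_X = 0.2296 × 7170 = 1646 kg VSS/d.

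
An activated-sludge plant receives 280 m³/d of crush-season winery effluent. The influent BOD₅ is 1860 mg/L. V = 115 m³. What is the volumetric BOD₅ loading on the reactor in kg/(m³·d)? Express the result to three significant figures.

L_v ≈ 4.53 kg BOD₅/(m³·d)

Volumetric loading L_v = Q·S₀ / V = 280 × 1860 g/m³ / 115.0 m³ = 4529 g/(m³·d) = 4.529 kg BOD₅/(m³·d).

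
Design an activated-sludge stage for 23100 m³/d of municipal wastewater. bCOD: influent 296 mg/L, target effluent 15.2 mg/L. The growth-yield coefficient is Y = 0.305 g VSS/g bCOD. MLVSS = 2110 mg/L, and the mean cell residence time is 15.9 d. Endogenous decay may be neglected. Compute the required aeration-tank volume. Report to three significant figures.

V ≈ 14900 m³

V·X = Y·Q·ΔS·θ_c gives V = 0.305 × 23100 × (296 − 15.2) × 15.9 / 2110 = 14908 m³.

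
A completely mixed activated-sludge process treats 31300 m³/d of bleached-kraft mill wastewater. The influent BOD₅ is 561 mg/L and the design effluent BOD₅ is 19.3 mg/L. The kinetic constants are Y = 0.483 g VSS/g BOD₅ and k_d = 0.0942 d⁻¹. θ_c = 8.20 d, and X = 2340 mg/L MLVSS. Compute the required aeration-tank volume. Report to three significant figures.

V ≈ 16200 m³

Rearranging the biomass balance for a CMAS with decay, V = Y·Q·ΔS·θ_c / [X·(1+k_d θ_c)] = 0.483 × 31300 × (561 − 19.3) × 8.20 / [2340 × (1 + 0.0942 × 8.20)] = 6.72×10^7 / 4148 = 16191 m³.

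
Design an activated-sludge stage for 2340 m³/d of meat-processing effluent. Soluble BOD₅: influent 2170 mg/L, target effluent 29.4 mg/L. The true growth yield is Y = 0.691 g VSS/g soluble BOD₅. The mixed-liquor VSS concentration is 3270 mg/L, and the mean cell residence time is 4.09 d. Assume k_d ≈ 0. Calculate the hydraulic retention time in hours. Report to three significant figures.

τ ≈ 44.4 h

With k_d = 0 the design equation reduces to V = Y Q (S₀−S) θ_c / X = 0.691 × 2340 × (2170 − 29.4) × 4.09 / 3270 = 4329 m³.
Hydraulic retention time τ = V/Q = 4329 / 2340 = 1.850 d = 44.40 h.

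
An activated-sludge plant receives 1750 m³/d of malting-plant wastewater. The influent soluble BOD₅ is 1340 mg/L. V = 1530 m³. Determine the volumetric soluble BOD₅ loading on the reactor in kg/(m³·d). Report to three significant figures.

Volumetric loading L_v = Q·S₀ / V = 1750 × 1340 g/m³ / 1530 m³ = 1533 g/(m³·d) = 1.533 kg soluble BOD₅/(m³·d).

L_v ≈ 1.53 kg soluble BOD₅/(m³·d)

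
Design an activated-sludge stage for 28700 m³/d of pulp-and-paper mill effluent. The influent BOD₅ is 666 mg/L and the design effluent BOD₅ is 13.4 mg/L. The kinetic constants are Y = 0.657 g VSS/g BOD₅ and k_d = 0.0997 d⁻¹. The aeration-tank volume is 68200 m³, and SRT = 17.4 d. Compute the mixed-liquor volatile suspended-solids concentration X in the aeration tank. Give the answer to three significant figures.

X ≈ 1150 mg/L

From V·X·(1 + k_d·θ_c) = Y·Q·(S₀ − S)·θ_c: X = 0.657 × 28700 × (666 − 13.4) × 17.4 / [68200 × (1 + 0.0997 × 17.4)] = 1148 mg/L.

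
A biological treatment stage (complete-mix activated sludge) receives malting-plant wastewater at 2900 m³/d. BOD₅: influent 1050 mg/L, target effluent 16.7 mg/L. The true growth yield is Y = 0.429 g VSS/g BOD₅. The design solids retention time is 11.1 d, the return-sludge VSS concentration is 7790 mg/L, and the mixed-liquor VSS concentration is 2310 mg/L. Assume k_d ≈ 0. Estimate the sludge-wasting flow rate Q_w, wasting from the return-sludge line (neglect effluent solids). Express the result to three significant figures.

Q_w ≈ 165 m³/d

V·X = Y·Q·ΔS·θ_c gives V = 0.429 × 2900 × (1050 − 16.7) × 11.1 / 2310 = 6177 m³.
θ_c = V·X/(Q_w·X_r) when wasting from the recycle, so Q_w = V·X/(θ_c·X_r) = 6177 × 2310 / (11.1 × 7790) = 165.0 m³/d.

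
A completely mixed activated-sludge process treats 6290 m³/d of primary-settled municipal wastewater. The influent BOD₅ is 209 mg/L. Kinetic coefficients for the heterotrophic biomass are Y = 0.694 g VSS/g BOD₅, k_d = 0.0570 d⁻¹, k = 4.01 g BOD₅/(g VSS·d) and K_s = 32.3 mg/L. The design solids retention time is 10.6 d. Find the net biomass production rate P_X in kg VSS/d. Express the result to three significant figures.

Effluent substrate depends only on kinetics and SRT: S = K_s(1 + k_d θ_c) / [θ_c(Yk − k_d) − 1] = 32.3 × (1 + 0.0570 × 10.6) / [10.6 × (0.694 × 4.01 − 0.0570) − 1] = 51.82 / 27.89 = 1.858 mg/L.
Correct the yield for decay: Y_obs = Y/(1 + k_d θ_c) = 0.694 / (1 + 0.0570 × 10.6) = 0.694 / 1.604 = 0.4326.
Mass of BOD₅ removed per day: Q(S₀ − S) = 6290 × 207.1 g/m³ = 1303 kg/d.
Net biomass production P_X = Y_obs × Q·(S₀ − S) = 0.4326 × 1303 = 563.7 kg VSS/d.

P_X ≈ 564 kg VSS/d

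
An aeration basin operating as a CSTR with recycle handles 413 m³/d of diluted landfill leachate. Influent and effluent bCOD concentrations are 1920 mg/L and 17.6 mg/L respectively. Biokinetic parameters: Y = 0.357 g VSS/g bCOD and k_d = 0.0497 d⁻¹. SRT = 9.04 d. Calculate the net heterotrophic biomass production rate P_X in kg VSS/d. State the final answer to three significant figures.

P_X ≈ 194 kg VSS/d

The observed yield is Y_obs = Y/(1 + k_d·θ_c) = 0.357 / (1 + 0.0497 × 9.04) = 0.357 / 1.449 = 0.2463 g VSS per g bCOD removed.
Q·(S₀ − S) = 413 × (1920 − 17.6) × 10⁻³ = 785.7 kg/d removed.
So the net sludge growth is P_X = 0.2463 × 785.7 = 193.5 kg VSS/d.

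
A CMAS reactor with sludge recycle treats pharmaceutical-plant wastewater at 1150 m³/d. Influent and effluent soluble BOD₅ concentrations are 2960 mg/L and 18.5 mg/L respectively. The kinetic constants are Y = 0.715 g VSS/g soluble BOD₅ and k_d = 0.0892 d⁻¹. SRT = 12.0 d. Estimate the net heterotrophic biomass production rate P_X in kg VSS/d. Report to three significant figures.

Y_obs = Y / (1 + k_d θ_c) = 0.715 / (1 + 0.0892 × 12.0) = 0.715 / 2.070 = 0.3453.
ΔS = 2960 − 18.5 = 2942 mg/L, so the substrate removal rate is 1150 × 2942/1000 = 3383 kg soluble BOD₅/d.
P_X = Y_obs · Q(S₀ − S) = 0.3453 × 3383 = 1168 kg VSS/d.

P_X ≈ 1170 kg VSS/d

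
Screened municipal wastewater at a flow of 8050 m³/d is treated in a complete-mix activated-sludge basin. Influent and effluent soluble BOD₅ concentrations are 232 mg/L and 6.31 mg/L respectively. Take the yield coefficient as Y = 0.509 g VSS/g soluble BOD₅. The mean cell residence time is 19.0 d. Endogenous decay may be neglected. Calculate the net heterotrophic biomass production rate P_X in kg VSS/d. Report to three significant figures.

P_X ≈ 925 kg VSS/d

No decay correction is needed, so Y_obs = Y = 0.509.
Q·(S₀ − S) = 8050 × (232 − 6.31) × 10⁻³ = 1817 kg/d removed.
Net biomass production P_X = Y_obs × Q·(S₀ − S) = 0.5090 × 1817 = 924.8 kg VSS/d.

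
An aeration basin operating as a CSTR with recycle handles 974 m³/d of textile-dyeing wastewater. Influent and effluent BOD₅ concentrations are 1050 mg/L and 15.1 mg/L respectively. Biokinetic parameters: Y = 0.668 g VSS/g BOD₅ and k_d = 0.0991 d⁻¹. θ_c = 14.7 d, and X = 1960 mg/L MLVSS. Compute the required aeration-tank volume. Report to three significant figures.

Rearranging the biomass balance for a CMAS with decay, V = Y·Q·ΔS·θ_c / [X·(1+k_d θ_c)] = 0.668 × 974 × (1050 − 15.1) × 14.7 / [1960 × (1 + 0.0991 × 14.7)] = 9.9×10^6 / 4815 = 2056 m³.

V ≈ 2060 m³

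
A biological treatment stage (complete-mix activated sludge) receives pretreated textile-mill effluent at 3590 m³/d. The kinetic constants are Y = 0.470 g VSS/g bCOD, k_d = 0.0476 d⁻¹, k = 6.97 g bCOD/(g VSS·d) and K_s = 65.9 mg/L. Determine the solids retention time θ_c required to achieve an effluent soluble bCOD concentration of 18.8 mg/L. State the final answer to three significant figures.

θ_c ≈ 1.47 d

Specific growth rate at S = 18.8 mg/L: μ = YkS/(K_s+S) = 0.470·6.97·18.8/(65.9+18.8) = 0.7271 d⁻¹.
θ_c = 1/(μ − k_d) = 1/(0.7271 − 0.0476) = 1/0.6795 = 1.472 d.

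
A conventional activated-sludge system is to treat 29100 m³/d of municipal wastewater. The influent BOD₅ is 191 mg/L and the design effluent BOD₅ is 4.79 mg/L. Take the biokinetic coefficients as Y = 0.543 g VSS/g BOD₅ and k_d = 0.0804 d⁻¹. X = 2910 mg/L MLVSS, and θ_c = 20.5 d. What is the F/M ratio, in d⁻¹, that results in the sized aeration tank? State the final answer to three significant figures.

From the SRT design equation V = Y Q (S₀−S) θ_c / [X (1 + k_d θ_c)] = 0.543 × 29100 × (191 − 4.79) × 20.5 / [2910 × (1 + 0.0804 × 20.5)] = 6.03×10^7 / 7706 = 7827 m³.
Food-to-microorganism ratio F/M = Q S₀ / (V X) = 29100 × 191 / (7827 × 2910) = 0.2440 d⁻¹.

F/M ≈ 0.244 d⁻¹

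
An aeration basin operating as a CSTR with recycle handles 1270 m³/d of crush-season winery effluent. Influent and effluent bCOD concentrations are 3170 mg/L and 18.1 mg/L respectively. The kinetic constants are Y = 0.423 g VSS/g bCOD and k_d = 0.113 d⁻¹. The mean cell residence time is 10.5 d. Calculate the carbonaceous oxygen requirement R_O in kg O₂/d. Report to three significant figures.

R_O ≈ 2900 kg O₂/d

Y_obs = Y / (1 + k_d θ_c) = 0.423 / (1 + 0.113 × 10.5) = 0.423 / 2.187 = 0.1935.
Substrate removed = Q·(S₀ − S) = 1270 m³/d × (3170 − 18.1) g/m³ = 4×10^6 g/d = 4003 kg/d.
Net sludge production P_X = 0.1935 × 4003 = 774.4 kg VSS/d.
Carbonaceous O₂ demand = substrate oxidised − cell-mass equivalent = 4003 − 1.42 × 774.4 = 2903 kg O₂/d.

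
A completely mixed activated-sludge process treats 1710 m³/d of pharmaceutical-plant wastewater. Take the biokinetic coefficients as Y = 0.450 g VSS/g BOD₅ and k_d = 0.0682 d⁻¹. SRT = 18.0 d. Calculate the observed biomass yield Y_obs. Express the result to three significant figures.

Observed yield with endogenous decay: Y_obs = Y / (1 + k_d·θ_c) = 0.450 / (1 + 0.0682 × 18.0) = 0.450 / 2.228 = 0.2020 g VSS/g BOD₅.

Y_obs ≈ 0.202 g VSS/g BOD₅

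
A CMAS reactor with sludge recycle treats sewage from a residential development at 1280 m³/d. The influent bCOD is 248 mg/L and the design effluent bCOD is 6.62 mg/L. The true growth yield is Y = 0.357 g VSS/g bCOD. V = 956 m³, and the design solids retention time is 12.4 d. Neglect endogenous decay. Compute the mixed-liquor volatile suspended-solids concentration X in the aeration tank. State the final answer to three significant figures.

X = Y·Q·ΔS·θ_c / V = 0.357 × 1280 × (248 − 6.62) × 12.4 / 956 = 1431 mg/L.

X ≈ 1430 mg/L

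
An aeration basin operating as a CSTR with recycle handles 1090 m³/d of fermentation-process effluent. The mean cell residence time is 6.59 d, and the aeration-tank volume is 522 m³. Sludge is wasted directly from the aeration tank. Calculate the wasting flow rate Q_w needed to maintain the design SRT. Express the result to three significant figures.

Q_w ≈ 79.2 m³/d

For wasting at MLVSS concentration, Q_w = V/θ_c = 522.0/6.59 = 79.21 m³/d.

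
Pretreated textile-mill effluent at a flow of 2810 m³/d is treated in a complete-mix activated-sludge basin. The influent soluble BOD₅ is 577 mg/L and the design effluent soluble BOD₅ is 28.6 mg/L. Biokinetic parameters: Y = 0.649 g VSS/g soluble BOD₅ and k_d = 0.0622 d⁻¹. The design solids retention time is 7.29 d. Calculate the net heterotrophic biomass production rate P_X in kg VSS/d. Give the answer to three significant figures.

Y_obs = Y / (1 + k_d θ_c) = 0.649 / (1 + 0.0622 × 7.29) = 0.649 / 1.453 = 0.4465.
Q·(S₀ − S) = 2810 × (577 − 28.6) × 10⁻³ = 1541 kg/d removed.
So the net sludge growth is P_X = 0.4465 × 1541 = 688.1 kg VSS/d.

P_X ≈ 688 kg VSS/d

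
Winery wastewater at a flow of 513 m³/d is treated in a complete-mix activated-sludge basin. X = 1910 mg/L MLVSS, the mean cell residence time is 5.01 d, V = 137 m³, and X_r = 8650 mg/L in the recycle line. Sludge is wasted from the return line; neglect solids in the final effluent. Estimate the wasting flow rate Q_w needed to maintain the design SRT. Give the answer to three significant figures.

Q_w ≈ 6.04 m³/d

θ_c = V·X/(Q_w·X_r) when wasting from the recycle, so Q_w = V·X/(θ_c·X_r) = 137.0 × 1910 / (5.01 × 8650) = 6.038 m³/d.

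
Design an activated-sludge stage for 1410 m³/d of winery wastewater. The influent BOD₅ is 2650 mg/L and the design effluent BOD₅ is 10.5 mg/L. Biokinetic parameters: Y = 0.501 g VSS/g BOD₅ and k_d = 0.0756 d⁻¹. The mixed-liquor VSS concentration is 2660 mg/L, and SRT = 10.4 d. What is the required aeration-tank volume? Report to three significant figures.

V ≈ 4080 m³

Rearranging the biomass balance for a CMAS with decay, V = Y·Q·ΔS·θ_c / [X·(1+k_d θ_c)] = 0.501 × 1410 × (2650 − 10.5) × 10.4 / [2660 × (1 + 0.0756 × 10.4)] = 1.94×10^7 / 4751 = 4081 m³.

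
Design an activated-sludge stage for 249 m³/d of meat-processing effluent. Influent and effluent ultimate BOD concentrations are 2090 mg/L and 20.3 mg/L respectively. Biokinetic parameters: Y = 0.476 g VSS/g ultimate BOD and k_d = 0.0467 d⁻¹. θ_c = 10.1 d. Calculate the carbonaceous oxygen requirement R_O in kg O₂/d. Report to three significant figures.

Observed yield with endogenous decay: Y_obs = Y / (1 + k_d·θ_c) = 0.476 / (1 + 0.0467 × 10.1) = 0.476 / 1.472 = 0.3234 g VSS/g ultimate BOD.
ΔS = 2090 − 20.3 = 2070 mg/L, so the substrate removal rate is 249 × 2070/1000 = 515.4 kg ultimate BOD/d.
P_X = Y_obs·Q·(S₀ − S) = 0.3234 × 515.4 = 166.7 kg VSS/d.
R_O = Q·(S₀ − S) − 1.42·P_X = 515.4 − 1.42 × 166.7 = 278.7 kg O₂/d.

R_O ≈ 279 kg O₂/d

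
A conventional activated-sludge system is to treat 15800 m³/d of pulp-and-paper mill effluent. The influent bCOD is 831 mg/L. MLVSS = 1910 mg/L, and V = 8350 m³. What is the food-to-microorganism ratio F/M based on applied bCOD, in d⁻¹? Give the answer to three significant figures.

F/M = applied load / biomass = Q·S₀/(V·X) = 15800 × 831 / (8350 × 1910) = 0.8233 d⁻¹.

F/M ≈ 0.823 d⁻¹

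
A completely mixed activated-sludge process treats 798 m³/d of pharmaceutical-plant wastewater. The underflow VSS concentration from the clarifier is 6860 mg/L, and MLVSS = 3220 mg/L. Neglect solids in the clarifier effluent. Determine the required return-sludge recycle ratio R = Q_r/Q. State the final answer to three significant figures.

R = Q_r/Q = X/(X_r − X) = 3220 / (6860 − 3220) = 0.8846.

R ≈ 0.885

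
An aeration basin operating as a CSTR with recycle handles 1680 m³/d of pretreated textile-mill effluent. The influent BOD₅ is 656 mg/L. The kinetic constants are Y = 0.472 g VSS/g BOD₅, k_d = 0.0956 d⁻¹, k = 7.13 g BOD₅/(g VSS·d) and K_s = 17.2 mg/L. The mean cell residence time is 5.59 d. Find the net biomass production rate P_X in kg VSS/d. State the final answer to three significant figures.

For a completely mixed reactor with recycle the Lawrence–McCarty relation gives S = K_s·(1 + k_d·θ_c) / [θ_c·(Y·k − k_d) − 1] = 17.2 × (1 + 0.0956 × 5.59) / [5.59 × (0.472 × 7.13 − 0.0956) − 1] = 26.39 / 17.28 = 1.527 mg/L.
Correct the yield for decay: Y_obs = Y/(1 + k_d θ_c) = 0.472 / (1 + 0.0956 × 5.59) = 0.472 / 1.534 = 0.3076.
Substrate removed = Q·(S₀ − S) = 1680 m³/d × (656 − 1.53) g/m³ = 1.1×10^6 g/d = 1100 kg/d.
Biomass produced: P_X = Y_obs·Q·ΔS = 0.3076 × 1100 ≈ 338.2 kg VSS/d.

P_X ≈ 338 kg VSS/d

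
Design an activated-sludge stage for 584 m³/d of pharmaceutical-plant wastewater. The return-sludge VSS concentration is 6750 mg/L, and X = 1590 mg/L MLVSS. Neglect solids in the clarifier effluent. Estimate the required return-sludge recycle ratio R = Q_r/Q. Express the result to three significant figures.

R ≈ 0.308

Mass balance around the secondary clarifier (neglecting effluent solids): R = X / (X_r − X) = 1590 / (6750 − 1590) = 0.3081.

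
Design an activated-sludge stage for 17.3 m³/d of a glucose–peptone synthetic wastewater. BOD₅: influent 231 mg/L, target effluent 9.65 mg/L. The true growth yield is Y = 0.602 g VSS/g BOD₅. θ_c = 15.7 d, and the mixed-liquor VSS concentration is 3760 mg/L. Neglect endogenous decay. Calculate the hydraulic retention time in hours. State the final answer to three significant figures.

τ ≈ 13.4 h

With k_d = 0 the design equation reduces to V = Y Q (S₀−S) θ_c / X = 0.602 × 17.3 × (231 − 9.65) × 15.7 / 3760 = 9.626 m³.
τ = V/Q = 9.626/17.3 = 0.5564 d, or 13.35 h.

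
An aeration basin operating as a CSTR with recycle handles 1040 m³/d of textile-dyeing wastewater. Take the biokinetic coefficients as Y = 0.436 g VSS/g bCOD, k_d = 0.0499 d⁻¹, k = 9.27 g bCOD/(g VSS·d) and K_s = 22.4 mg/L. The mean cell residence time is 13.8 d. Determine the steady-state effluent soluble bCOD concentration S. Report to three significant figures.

S ≈ 0.699 mg/L

For a completely mixed reactor with recycle the Lawrence–McCarty relation gives S = K_s·(1 + k_d·θ_c) / [θ_c·(Y·k − k_d) − 1] = 22.4 × (1 + 0.0499 × 13.8) / [13.8 × (0.436 × 9.27 − 0.0499) − 1] = 37.83 / 54.09 = 0.6993 mg/L.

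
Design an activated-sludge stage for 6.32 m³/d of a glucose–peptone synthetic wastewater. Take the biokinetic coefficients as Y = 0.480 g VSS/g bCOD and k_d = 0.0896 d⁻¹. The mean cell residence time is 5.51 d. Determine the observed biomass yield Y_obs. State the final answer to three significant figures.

Y_obs ≈ 0.321 g VSS/g bCOD

Observed yield with endogenous decay: Y_obs = Y / (1 + k_d·θ_c) = 0.480 / (1 + 0.0896 × 5.51) = 0.480 / 1.494 = 0.3214 g VSS/g bCOD.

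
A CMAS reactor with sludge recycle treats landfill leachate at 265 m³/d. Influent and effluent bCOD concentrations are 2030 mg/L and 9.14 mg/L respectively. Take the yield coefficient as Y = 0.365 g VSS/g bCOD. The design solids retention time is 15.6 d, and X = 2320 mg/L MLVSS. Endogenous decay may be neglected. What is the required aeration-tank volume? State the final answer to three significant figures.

Biomass mass balance (decay neglected): V·X = Y·Q·(S₀ − S)·θ_c, so V = 0.365 × 265 × (2030 − 9.14) × 15.6 / 2320 = 1314 m³.

V ≈ 1310 m³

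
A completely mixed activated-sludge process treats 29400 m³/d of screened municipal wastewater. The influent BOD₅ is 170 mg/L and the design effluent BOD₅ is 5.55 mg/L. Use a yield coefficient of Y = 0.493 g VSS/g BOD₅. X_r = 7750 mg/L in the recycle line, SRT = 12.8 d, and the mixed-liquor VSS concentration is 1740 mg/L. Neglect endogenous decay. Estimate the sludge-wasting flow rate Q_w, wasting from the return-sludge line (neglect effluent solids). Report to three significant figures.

Q_w ≈ 308 m³/d

With k_d = 0 the design equation reduces to V = Y Q (S₀−S) θ_c / X = 0.493 × 29400 × (170 − 5.55) × 12.8 / 1740 = 17534 m³.
Wasting from the return line (neglecting effluent solids): Q_w = V·X / (θ_c·X_r) = 17534 × 1740 / (12.8 × 7750) = 307.6 m³/d.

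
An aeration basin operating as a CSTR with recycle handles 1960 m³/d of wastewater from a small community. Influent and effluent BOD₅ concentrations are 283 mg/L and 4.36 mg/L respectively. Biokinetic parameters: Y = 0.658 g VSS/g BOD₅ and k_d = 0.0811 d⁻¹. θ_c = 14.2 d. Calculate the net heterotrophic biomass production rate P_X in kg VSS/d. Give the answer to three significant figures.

Correct the yield for decay: Y_obs = Y/(1 + k_d θ_c) = 0.658 / (1 + 0.0811 × 14.2) = 0.658 / 2.152 = 0.3058.
Substrate removed = Q·(S₀ − S) = 1960 m³/d × (283 − 4.36) g/m³ = 5.46×10^5 g/d = 546.1 kg/d.
P_X = Y_obs · Q(S₀ − S) = 0.3058 × 546.1 = 167.0 kg VSS/d.

P_X ≈ 167 kg VSS/d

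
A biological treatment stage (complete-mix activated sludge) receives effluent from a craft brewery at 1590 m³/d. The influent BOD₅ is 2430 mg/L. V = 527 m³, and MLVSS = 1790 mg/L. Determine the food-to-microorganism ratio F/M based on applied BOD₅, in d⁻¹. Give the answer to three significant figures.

F/M ≈ 4.10 d⁻¹

F/M = Q·S₀ / (V·X) = 1590 × 2430 / (527.0 × 1790) = 4.096 g BOD₅·(g VSS·d)⁻¹.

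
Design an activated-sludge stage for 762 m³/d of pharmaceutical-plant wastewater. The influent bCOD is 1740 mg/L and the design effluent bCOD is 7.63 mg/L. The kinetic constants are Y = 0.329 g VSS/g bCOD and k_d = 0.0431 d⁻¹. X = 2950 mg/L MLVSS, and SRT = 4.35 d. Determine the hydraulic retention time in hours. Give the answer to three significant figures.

Rearranging the biomass balance for a CMAS with decay, V = Y·Q·ΔS·θ_c / [X·(1+k_d θ_c)] = 0.329 × 762 × (1740 − 7.63) × 4.35 / [2950 × (1 + 0.0431 × 4.35)] = 1.89×10^6 / 3503 = 539.3 m³.
Hydraulic retention time τ = V/Q = 539.3 / 762 = 0.7077 d = 16.99 h.

τ ≈ 17.0 h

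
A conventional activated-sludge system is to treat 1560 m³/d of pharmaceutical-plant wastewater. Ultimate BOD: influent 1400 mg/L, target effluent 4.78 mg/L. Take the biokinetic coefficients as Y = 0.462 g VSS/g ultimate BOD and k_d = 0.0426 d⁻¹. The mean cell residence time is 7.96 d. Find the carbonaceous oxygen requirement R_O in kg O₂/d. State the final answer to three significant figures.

The observed yield is Y_obs = Y/(1 + k_d·θ_c) = 0.462 / (1 + 0.0426 × 7.96) = 0.462 / 1.339 = 0.3450 g VSS per g ultimate BOD removed.
Substrate removed = Q·(S₀ − S) = 1560 m³/d × (1400 − 4.78) g/m³ = 2.18×10^6 g/d = 2177 kg/d.
P_X = Y_obs·Q·(S₀ − S) = 0.3450 × 2177 = 750.9 kg VSS/d.
R_O = Q·(S₀ − S) − 1.42·P_X = 2177 − 1.42 × 750.9 = 1110 kg O₂/d.

R_O ≈ 1110 kg O₂/d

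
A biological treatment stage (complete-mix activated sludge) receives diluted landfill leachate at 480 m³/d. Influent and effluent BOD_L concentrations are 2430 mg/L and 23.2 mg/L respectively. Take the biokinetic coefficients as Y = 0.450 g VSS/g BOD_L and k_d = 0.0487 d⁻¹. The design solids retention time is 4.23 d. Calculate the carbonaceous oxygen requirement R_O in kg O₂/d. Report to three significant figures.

Correct the yield for decay: Y_obs = Y/(1 + k_d θ_c) = 0.450 / (1 + 0.0487 × 4.23) = 0.450 / 1.206 = 0.3731.
Mass of BOD_L removed per day: Q(S₀ − S) = 480 × 2407 g/m³ = 1155 kg/d.
Biomass synthesised: P_X = Y_obs × 1155 = 431.1 kg VSS/d.
R_O = Q·(S₀ − S) − 1.42·P_X = 1155 − 1.42 × 431.1 = 543.1 kg O₂/d.

R_O ≈ 543 kg O₂/d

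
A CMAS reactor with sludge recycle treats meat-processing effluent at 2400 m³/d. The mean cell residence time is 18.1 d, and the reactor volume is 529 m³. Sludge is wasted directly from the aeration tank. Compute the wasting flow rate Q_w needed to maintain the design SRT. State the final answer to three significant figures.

With mixed-liquor wasting, θ_c = V/Q_w, so Q_w = V/θ_c = 529.0/18.1 = 29.23 m³/d.

Q_w ≈ 29.2 m³/d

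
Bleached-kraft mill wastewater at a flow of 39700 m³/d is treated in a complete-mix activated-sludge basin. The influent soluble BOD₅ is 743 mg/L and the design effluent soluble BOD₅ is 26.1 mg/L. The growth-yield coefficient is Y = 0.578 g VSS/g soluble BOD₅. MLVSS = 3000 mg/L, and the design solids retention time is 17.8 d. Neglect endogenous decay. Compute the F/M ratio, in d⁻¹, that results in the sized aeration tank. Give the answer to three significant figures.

V·X = Y·Q·ΔS·θ_c gives V = 0.578 × 39700 × (743 − 26.1) × 17.8 / 3000 = 97606 m³.
Food-to-microorganism ratio F/M = Q S₀ / (V X) = 39700 × 743 / (97606 × 3000) = 0.1007 d⁻¹.

F/M ≈ 0.101 d⁻¹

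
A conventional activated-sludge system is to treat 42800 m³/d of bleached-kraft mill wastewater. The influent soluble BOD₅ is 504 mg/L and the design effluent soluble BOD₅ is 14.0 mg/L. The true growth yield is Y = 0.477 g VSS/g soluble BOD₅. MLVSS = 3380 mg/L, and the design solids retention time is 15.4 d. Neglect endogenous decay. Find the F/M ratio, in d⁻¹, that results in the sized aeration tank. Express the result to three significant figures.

Biomass mass balance (decay neglected): V·X = Y·Q·(S₀ − S)·θ_c, so V = 0.477 × 42800 × (504 − 14.0) × 15.4 / 3380 = 45579 m³.
Food-to-microorganism ratio F/M = Q S₀ / (V X) = 42800 × 504 / (45579 × 3380) = 0.1400 d⁻¹.

F/M ≈ 0.140 d⁻¹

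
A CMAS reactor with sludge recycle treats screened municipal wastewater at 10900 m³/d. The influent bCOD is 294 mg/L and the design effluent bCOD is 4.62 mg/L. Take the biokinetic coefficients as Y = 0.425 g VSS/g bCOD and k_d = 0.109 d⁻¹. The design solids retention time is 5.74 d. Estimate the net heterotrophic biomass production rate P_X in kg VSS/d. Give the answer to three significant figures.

P_X ≈ 825 kg VSS/d

Y_obs = Y / (1 + k_d θ_c) = 0.425 / (1 + 0.109 × 5.74) = 0.425 / 1.626 = 0.2614.
Q·(S₀ − S) = 10900 × (294 − 4.62) × 10⁻³ = 3154 kg/d removed.
P_X = Y_obs · Q(S₀ − S) = 0.2614 × 3154 = 824.6 kg VSS/d.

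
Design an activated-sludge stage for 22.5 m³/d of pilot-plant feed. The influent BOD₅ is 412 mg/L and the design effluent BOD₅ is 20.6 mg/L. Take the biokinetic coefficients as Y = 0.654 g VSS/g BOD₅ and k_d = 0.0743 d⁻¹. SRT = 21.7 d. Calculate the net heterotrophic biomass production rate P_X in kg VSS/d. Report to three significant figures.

The observed yield is Y_obs = Y/(1 + k_d·θ_c) = 0.654 / (1 + 0.0743 × 21.7) = 0.654 / 2.612 = 0.2504 g VSS per g BOD₅ removed.
Mass of BOD₅ removed per day: Q(S₀ − S) = 22.5 × 391.4 g/m³ = 8.806 kg/d.
P_X = Y_obs · Q(S₀ − S) = 0.2504 × 8.806 = 2.205 kg VSS/d.

P_X ≈ 2.20 kg VSS/d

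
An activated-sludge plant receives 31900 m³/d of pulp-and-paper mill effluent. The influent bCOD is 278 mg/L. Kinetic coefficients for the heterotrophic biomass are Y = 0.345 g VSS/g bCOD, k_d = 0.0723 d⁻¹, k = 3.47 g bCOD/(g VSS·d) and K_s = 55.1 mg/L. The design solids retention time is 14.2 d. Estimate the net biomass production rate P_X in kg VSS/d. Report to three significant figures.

From the Monod/SRT balance for a CMAS, S = K_s·(1+k_d θ_c)/[θ_c·(Y k − k_d) − 1] = 55.1 × (1 + 0.0723 × 14.2) / [14.2 × (0.345 × 3.47 − 0.0723) − 1] = 111.7 / 14.97 = 7.458 mg/L.
Y_obs = Y / (1 + k_d θ_c) = 0.345 / (1 + 0.0723 × 14.2) = 0.345 / 2.027 = 0.1702.
Mass of bCOD removed per day: Q(S₀ − S) = 31900 × 270.5 g/m³ = 8630 kg/d.
Net biomass production P_X = Y_obs × Q·(S₀ − S) = 0.1702 × 8630 = 1469 kg VSS/d.

P_X ≈ 1470 kg VSS/d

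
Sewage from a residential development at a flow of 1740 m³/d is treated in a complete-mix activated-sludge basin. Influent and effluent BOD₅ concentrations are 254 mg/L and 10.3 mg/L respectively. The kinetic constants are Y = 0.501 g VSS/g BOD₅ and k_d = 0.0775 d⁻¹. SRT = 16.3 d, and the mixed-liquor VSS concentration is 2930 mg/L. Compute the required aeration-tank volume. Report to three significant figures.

From the SRT design equation V = Y Q (S₀−S) θ_c / [X (1 + k_d θ_c)] = 0.501 × 1740 × (254 − 10.3) × 16.3 / [2930 × (1 + 0.0775 × 16.3)] = 3.46×10^6 / 6631 = 522.2 m³.

V ≈ 522 m³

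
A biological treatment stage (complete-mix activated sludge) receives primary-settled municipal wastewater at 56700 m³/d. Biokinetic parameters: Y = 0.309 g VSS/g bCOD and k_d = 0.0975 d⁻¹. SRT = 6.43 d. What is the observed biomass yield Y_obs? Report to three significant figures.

Y_obs ≈ 0.190 g VSS/g bCOD

Correct the yield for decay: Y_obs = Y/(1 + k_d θ_c) = 0.309 / (1 + 0.0975 × 6.43) = 0.309 / 1.627 = 0.1899.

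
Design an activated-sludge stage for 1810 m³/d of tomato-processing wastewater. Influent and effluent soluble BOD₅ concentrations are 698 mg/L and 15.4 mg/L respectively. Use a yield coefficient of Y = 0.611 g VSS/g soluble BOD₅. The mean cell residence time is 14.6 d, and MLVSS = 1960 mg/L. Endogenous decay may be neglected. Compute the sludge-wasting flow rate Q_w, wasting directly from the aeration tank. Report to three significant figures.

V·X = Y·Q·ΔS·θ_c gives V = 0.611 × 1810 × (698 − 15.4) × 14.6 / 1960 = 5623 m³.
For wasting at MLVSS concentration, Q_w = V/θ_c = 5623/14.6 = 385.2 m³/d.

Q_w ≈ 385 m³/d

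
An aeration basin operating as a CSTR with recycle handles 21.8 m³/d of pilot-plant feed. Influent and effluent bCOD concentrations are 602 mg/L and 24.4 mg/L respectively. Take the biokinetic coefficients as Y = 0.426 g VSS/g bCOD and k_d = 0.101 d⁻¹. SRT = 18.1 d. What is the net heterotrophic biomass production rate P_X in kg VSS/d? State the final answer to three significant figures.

P_X ≈ 1.90 kg VSS/d

The observed yield is Y_obs = Y/(1 + k_d·θ_c) = 0.426 / (1 + 0.101 × 18.1) = 0.426 / 2.828 = 0.1506 g VSS per g bCOD removed.
Substrate removed = Q·(S₀ − S) = 21.8 m³/d × (602 − 24.4) g/m³ = 1.26×10^4 g/d = 12.59 kg/d.
So the net sludge growth is P_X = 0.1506 × 12.59 = 1.897 kg VSS/d.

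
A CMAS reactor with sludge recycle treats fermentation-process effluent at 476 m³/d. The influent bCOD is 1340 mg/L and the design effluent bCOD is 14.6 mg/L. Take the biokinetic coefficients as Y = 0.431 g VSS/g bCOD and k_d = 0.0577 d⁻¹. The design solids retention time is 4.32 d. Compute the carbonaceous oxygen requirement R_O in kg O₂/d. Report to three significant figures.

R_O ≈ 322 kg O₂/d

Observed yield with endogenous decay: Y_obs = Y / (1 + k_d·θ_c) = 0.431 / (1 + 0.0577 × 4.32) = 0.431 / 1.249 = 0.3450 g VSS/g bCOD.
Q·(S₀ − S) = 476 × (1340 − 14.6) × 10⁻³ = 630.9 kg/d removed.
P_X = Y_obs·Q·(S₀ − S) = 0.3450 × 630.9 = 217.7 kg VSS/d.
Carbonaceous O₂ demand = substrate oxidised − cell-mass equivalent = 630.9 − 1.42 × 217.7 = 321.8 kg O₂/d.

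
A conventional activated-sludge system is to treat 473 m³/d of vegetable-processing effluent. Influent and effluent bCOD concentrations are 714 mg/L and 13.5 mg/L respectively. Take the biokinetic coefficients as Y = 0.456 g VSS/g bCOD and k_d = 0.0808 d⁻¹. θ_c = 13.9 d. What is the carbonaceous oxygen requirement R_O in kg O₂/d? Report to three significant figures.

R_O ≈ 230 kg O₂/d

Y_obs = Y / (1 + k_d θ_c) = 0.456 / (1 + 0.0808 × 13.9) = 0.456 / 2.123 = 0.2148.
Substrate removed = Q·(S₀ − S) = 473 m³/d × (714 − 13.5) g/m³ = 3.31×10^5 g/d = 331.3 kg/d.
Biomass synthesised: P_X = Y_obs × 331.3 = 71.16 kg VSS/d.
R_O = Q·ΔS − 1.42 P_X = 331.3 − 101.1 = 230.3 kg O₂/d.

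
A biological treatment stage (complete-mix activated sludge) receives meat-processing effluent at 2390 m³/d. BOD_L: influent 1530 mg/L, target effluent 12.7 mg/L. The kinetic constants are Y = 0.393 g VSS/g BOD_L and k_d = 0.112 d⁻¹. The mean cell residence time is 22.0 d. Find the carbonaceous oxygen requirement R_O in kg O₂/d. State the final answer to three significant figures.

The observed yield is Y_obs = Y/(1 + k_d·θ_c) = 0.393 / (1 + 0.112 × 22.0) = 0.393 / 3.464 = 0.1135 g VSS per g BOD_L removed.
Q·(S₀ − S) = 2390 × (1530 − 12.7) × 10⁻³ = 3626 kg/d removed.
P_X = Y_obs·Q·(S₀ − S) = 0.1135 × 3626 = 411.4 kg VSS/d.
R_O = Q·(S₀ − S) − 1.42·P_X = 3626 − 1.42 × 411.4 = 3042 kg O₂/d.

R_O ≈ 3040 kg O₂/d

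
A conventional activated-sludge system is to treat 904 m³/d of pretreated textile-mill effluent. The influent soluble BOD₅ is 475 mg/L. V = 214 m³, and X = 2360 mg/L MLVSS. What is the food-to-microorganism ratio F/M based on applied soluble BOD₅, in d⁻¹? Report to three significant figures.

F/M ≈ 0.850 d⁻¹

F/M = Q·S₀ / (V·X) = 904 × 475 / (214.0 × 2360) = 0.8502 g soluble BOD₅·(g VSS·d)⁻¹.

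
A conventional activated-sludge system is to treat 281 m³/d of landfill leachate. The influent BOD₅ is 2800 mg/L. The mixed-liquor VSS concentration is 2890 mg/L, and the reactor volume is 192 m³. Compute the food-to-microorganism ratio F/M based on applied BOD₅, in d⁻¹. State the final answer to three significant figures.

F/M ≈ 1.42 d⁻¹

F/M = Q·S₀ / (V·X) = 281 × 2800 / (192.0 × 2890) = 1.418 g BOD₅·(g VSS·d)⁻¹.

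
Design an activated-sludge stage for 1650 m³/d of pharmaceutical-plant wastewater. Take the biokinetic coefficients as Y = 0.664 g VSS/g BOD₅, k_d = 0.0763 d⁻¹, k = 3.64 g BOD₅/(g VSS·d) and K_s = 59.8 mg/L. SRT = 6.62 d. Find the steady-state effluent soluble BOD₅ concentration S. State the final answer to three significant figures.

S ≈ 6.21 mg/L

From the Monod/SRT balance for a CMAS, S = K_s·(1+k_d θ_c)/[θ_c·(Y k − k_d) − 1] = 59.8 × (1 + 0.0763 × 6.62) / [6.62 × (0.664 × 3.64 − 0.0763) − 1] = 90.01 / 14.50 = 6.209 mg/L.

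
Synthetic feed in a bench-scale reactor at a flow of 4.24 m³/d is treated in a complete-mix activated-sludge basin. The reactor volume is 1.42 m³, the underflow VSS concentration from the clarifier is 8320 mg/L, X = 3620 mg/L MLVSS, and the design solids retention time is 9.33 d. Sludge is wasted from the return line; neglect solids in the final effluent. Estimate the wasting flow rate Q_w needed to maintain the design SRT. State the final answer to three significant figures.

Q_w ≈ 0.0662 m³/d

Q_w = (V·X)/(θ_c X_r) = 1.420 × 3620 / (9.33 × 8320) = 0.06622 m³/d.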